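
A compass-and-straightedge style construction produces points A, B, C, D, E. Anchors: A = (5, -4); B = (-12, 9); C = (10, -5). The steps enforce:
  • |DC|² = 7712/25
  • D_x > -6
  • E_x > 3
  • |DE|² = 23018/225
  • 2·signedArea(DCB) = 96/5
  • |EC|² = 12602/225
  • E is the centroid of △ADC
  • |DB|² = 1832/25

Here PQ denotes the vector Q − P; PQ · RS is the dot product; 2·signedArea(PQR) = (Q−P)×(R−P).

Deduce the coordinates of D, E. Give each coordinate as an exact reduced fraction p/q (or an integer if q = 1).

1. D_x = -26/5  [line -14·x + -22·y + 54/5 = 0 ∩ |DB|² = 1832/25]
2. D_y = 19/5  [line -14·x + -22·y + 54/5 = 0 ∩ |DB|² = 1832/25]
   → D = (-26/5, 19/5)
3. E_x = 49/15  [E is the centroid of △ADC]
4. E_y = -26/15  [E is the centroid of △ADC]
   → E = (49/15, -26/15)

D = (-26/5, 19/5)
E = (49/15, -26/15)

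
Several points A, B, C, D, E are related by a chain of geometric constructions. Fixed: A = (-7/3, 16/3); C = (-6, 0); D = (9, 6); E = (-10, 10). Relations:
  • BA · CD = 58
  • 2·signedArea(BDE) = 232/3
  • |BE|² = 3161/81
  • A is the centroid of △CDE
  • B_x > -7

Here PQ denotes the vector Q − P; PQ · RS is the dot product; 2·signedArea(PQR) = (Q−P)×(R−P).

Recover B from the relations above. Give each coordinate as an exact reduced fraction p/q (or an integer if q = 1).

1. B_x = -55/9  [2·signedArea(BDE) = 232/3 ∩ BA · CD = 58]
2. B_y = 46/9  [2·signedArea(BDE) = 232/3 ∩ BA · CD = 58]
   → B = (-55/9, 46/9)

B = (-55/9, 46/9)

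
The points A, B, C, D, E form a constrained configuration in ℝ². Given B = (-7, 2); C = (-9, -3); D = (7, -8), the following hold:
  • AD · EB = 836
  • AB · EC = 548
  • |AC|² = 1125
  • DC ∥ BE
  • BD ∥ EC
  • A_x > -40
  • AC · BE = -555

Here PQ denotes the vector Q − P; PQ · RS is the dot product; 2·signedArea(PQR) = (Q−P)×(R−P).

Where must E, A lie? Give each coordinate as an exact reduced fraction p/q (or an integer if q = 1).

A = (-39, 12)
E = (-23, 7)

1. E_x = -23  [BD ∥ EC ∩ DC ∥ BE]
2. E_y = 7  [BD ∥ EC ∩ DC ∥ BE]
   → E = (-23, 7)
3. A_x = -39  [AD · EB = 836 ∩ AB · EC = 548]
4. A_y = 12  [AD · EB = 836 ∩ AB · EC = 548]
   → A = (-39, 12)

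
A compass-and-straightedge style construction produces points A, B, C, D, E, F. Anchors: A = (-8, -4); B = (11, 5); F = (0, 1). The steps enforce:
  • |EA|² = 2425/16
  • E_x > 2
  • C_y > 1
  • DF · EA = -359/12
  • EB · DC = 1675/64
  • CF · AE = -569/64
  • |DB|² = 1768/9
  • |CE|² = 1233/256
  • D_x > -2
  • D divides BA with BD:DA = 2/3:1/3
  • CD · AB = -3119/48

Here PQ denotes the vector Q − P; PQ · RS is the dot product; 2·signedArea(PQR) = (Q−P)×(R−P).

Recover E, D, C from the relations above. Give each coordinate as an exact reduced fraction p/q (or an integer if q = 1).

1. D_x = -5/3  [D divides BA with BD:DA = 2/3:1/3]
2. D_y = -1  [D divides BA with BD:DA = 2/3:1/3]
   → D = (-5/3, -1)
3. E_x = 11/4  [line -5/3·x + -2·y + 103/12 = 0 ∩ |EA|² = 2425/16]
4. E_y = 2  [line -5/3·x + -2·y + 103/12 = 0 ∩ |EA|² = 2425/16]
   → E = (11/4, 2)
5. C_x = 11/16  [EB · DC = 1675/64 ∩ CD · AB = -3119/48]
6. C_y = 5/4  [EB · DC = 1675/64 ∩ CD · AB = -3119/48]
   → C = (11/16, 5/4)

C = (11/16, 5/4)
D = (-5/3, -1)
E = (11/4, 2)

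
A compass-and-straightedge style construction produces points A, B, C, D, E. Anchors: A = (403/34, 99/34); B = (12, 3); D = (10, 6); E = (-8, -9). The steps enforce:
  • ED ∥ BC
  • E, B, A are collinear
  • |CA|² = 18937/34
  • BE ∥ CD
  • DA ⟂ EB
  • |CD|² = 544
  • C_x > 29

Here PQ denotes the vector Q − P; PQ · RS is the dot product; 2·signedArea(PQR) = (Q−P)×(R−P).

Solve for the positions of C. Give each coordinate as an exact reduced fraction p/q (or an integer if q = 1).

C = (30, 18)

1. C_x = 30  [BE ∥ CD ∩ ED ∥ BC]
2. C_y = 18  [BE ∥ CD ∩ ED ∥ BC]
   → C = (30, 18)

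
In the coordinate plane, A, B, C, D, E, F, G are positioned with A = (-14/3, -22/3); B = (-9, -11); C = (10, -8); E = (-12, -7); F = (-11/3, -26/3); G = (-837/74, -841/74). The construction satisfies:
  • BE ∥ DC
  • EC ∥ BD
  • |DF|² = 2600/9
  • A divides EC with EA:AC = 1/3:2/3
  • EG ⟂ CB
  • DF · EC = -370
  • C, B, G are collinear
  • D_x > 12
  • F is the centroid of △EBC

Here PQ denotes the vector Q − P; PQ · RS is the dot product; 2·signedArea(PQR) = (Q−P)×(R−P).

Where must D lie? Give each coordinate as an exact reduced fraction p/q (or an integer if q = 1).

D = (13, -12)

1. D_x = 13  [BE ∥ DC ∩ EC ∥ BD]
2. D_y = -12  [BE ∥ DC ∩ EC ∥ BD]
   → D = (13, -12)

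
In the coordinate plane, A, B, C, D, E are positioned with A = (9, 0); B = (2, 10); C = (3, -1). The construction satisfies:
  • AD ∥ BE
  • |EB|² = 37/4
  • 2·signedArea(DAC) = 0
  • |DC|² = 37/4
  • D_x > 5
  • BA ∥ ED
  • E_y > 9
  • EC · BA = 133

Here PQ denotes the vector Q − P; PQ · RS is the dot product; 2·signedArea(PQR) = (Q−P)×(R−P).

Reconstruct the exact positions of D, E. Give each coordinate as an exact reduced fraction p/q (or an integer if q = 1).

1. D_x = 6  [line 1·x + -6·y + -9 = 0 ∩ |DC|² = 37/4]
2. D_y = -1/2  [line 1·x + -6·y + -9 = 0 ∩ |DC|² = 37/4]
   → D = (6, -1/2)
3. E_x = -1  [BA ∥ ED ∩ AD ∥ BE]
4. E_y = 19/2  [BA ∥ ED ∩ AD ∥ BE]
   → E = (-1, 19/2)

D = (6, -1/2)
E = (-1, 19/2)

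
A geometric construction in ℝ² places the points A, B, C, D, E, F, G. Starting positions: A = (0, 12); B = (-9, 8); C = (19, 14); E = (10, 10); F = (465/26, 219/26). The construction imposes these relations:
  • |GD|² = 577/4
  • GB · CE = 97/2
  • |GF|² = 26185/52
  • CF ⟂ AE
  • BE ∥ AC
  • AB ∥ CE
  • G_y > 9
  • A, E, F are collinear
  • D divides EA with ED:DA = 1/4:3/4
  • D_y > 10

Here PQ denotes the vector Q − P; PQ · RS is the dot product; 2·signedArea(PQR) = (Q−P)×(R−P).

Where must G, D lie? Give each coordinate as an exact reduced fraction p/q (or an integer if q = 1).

D = (15/2, 21/2)
G = (-9/2, 10)

1. G_x = -9/2  [line 9·x + 4·y + 1/2 = 0 ∩ |GF|² = 26185/52]
2. G_y = 10  [line 9·x + 4·y + 1/2 = 0 ∩ |GF|² = 26185/52]
   → G = (-9/2, 10)
3. D_x = 15/2  [D divides EA with ED:DA = 1/4:3/4]
4. D_y = 21/2  [D divides EA with ED:DA = 1/4:3/4]
   → D = (15/2, 21/2)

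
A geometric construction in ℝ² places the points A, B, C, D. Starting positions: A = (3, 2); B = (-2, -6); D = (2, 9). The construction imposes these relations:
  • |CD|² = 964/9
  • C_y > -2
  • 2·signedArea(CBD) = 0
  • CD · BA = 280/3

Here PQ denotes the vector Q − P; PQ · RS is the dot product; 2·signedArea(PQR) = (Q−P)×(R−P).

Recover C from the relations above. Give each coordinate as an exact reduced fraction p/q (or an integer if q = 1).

1. C_x = -2/3  [2·signedArea(CBD) = 0 ∩ CD · BA = 280/3]
2. C_y = -1  [2·signedArea(CBD) = 0 ∩ CD · BA = 280/3]
   → C = (-2/3, -1)

C = (-2/3, -1)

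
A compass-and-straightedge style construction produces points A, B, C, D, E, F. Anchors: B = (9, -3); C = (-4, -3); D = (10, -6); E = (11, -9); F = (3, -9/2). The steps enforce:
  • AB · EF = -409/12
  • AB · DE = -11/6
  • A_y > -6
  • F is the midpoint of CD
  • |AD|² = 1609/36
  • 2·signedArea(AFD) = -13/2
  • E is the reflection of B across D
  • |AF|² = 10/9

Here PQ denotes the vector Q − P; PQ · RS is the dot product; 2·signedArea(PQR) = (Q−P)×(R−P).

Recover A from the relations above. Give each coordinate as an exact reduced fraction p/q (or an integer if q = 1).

A = (10/3, -11/2)

1. A_x = 10/3  [2·signedArea(AFD) = -13/2 ∩ AB · EF = -409/12]
2. A_y = -11/2  [2·signedArea(AFD) = -13/2 ∩ AB · EF = -409/12]
   → A = (10/3, -11/2)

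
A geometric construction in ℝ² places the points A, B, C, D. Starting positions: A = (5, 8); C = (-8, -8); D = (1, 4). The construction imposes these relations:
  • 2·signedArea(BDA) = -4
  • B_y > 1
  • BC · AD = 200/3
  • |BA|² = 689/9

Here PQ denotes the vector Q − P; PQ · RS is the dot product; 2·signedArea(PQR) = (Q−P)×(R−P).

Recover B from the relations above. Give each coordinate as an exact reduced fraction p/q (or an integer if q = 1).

1. B_x = -2/3  [2·signedArea(BDA) = -4 ∩ BC · AD = 200/3]
2. B_y = 4/3  [2·signedArea(BDA) = -4 ∩ BC · AD = 200/3]
   → B = (-2/3, 4/3)

B = (-2/3, 4/3)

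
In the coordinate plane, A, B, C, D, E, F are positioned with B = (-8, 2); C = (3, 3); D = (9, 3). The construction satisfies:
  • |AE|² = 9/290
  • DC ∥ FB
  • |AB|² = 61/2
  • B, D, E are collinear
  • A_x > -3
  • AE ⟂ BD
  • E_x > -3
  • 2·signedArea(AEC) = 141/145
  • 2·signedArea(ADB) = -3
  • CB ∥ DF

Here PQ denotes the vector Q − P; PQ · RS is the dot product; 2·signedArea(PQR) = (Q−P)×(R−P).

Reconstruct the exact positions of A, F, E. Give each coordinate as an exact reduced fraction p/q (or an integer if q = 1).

A = (-5/2, 5/2)
E = (-361/145, 337/145)
F = (-2, 2)

1. A_x = -5/2  [line 1·x + -17·y + 45 = 0 ∩ |AB|² = 61/2]
2. A_y = 5/2  [line 1·x + -17·y + 45 = 0 ∩ |AB|² = 61/2]
   → A = (-5/2, 5/2)
3. F_x = -2  [DC ∥ FB ∩ CB ∥ DF]
4. F_y = 2  [DC ∥ FB ∩ CB ∥ DF]
   → F = (-2, 2)
5. E_x = -361/145  [2·signedArea(AEC) = 141/145 ∩ B, D, E are collinear]
6. E_y = 337/145  [2·signedArea(AEC) = 141/145 ∩ B, D, E are collinear]
   → E = (-361/145, 337/145)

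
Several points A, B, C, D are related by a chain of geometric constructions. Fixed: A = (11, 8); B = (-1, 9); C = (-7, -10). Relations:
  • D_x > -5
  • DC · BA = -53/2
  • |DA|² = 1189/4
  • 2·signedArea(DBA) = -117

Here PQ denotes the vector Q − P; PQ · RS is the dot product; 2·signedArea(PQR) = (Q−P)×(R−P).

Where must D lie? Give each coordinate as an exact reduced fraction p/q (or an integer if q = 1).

D = (-4, -1/2)

1. D_x = -4  [DC · BA = -53/2 ∩ 2·signedArea(DBA) = -117]
2. D_y = -1/2  [DC · BA = -53/2 ∩ 2·signedArea(DBA) = -117]
   → D = (-4, -1/2)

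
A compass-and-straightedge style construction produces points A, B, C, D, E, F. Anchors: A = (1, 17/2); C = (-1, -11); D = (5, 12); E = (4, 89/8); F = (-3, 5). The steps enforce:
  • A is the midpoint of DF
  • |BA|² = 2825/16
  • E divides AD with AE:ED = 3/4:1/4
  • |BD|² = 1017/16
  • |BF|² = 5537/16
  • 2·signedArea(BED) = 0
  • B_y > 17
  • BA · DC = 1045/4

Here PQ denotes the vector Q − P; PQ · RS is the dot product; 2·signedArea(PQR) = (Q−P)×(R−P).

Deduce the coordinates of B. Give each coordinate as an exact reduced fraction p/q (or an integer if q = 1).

1. B_x = 11  [2·signedArea(BED) = 0 ∩ BA · DC = 1045/4]
2. B_y = 69/4  [2·signedArea(BED) = 0 ∩ BA · DC = 1045/4]
   → B = (11, 69/4)

B = (11, 69/4)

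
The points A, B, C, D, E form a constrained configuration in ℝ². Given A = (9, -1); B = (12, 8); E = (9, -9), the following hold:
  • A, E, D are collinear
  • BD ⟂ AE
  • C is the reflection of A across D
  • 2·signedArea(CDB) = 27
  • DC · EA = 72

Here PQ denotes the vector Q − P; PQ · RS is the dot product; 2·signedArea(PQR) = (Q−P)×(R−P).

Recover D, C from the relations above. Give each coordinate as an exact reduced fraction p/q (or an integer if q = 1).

C = (9, 17)
D = (9, 8)

1. D_x = 9  [A, E, D are collinear ∩ BD ⟂ AE]
2. D_y = 8  [A, E, D are collinear ∩ BD ⟂ AE]
   → D = (9, 8)
3. C_x = 9  [C is the reflection of A across D]
4. C_y = 17  [C is the reflection of A across D]
   → C = (9, 17)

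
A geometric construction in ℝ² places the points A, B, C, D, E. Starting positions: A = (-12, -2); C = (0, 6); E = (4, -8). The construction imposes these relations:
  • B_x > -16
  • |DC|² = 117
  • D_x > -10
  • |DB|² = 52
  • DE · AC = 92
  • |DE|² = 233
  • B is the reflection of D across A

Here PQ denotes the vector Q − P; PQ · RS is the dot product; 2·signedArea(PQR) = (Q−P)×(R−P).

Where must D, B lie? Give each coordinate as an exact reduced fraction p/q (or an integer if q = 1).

B = (-15, -4)
D = (-9, 0)

1. D_x = -9  [line -12·x + -8·y + -108 = 0 ∩ |DC|² = 117]
2. D_y = 0  [line -12·x + -8·y + -108 = 0 ∩ |DC|² = 117]
   → D = (-9, 0)
3. B_x = -15  [B is the reflection of D across A]
4. B_y = -4  [B is the reflection of D across A]
   → B = (-15, -4)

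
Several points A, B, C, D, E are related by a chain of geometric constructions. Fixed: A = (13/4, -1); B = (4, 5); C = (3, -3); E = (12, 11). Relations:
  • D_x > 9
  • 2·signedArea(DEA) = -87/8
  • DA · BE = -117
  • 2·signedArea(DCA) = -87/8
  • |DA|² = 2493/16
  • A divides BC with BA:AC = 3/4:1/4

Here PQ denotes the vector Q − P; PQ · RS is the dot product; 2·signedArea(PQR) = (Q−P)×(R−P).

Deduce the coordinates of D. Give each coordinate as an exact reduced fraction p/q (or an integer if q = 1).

1. D_x = 10  [2·signedArea(DCA) = -87/8 ∩ 2·signedArea(DEA) = -87/8]
2. D_y = 19/2  [2·signedArea(DCA) = -87/8 ∩ 2·signedArea(DEA) = -87/8]
   → D = (10, 19/2)

D = (10, 19/2)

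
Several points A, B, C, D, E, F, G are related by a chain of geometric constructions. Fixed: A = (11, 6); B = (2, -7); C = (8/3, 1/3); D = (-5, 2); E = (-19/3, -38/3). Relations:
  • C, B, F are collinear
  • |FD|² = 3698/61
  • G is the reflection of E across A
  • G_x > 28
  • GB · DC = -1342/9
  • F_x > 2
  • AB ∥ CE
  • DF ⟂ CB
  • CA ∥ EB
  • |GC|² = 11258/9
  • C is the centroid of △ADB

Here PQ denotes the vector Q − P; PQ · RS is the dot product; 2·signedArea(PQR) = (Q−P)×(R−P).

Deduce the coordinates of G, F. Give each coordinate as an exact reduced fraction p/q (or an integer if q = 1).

1. G_x = 85/3  [G is the reflection of E across A]
2. G_y = 74/3  [G is the reflection of E across A]
   → G = (85/3, 74/3)
3. F_x = 168/61  [C, B, F are collinear ∩ DF ⟂ CB]
4. F_y = 79/61  [C, B, F are collinear ∩ DF ⟂ CB]
   → F = (168/61, 79/61)

F = (168/61, 79/61)
G = (85/3, 74/3)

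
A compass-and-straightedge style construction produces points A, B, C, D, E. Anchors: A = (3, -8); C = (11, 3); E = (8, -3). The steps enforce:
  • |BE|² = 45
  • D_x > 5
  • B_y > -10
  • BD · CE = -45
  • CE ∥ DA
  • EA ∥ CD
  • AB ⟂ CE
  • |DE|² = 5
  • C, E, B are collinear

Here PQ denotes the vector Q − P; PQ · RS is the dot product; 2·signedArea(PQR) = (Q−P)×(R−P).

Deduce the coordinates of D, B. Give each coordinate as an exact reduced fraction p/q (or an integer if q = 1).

B = (5, -9)
D = (6, -2)

1. D_x = 6  [CE ∥ DA ∩ EA ∥ CD]
2. D_y = -2  [CE ∥ DA ∩ EA ∥ CD]
   → D = (6, -2)
3. B_x = 5  [C, E, B are collinear ∩ AB ⟂ CE]
4. B_y = -9  [C, E, B are collinear ∩ AB ⟂ CE]
   → B = (5, -9)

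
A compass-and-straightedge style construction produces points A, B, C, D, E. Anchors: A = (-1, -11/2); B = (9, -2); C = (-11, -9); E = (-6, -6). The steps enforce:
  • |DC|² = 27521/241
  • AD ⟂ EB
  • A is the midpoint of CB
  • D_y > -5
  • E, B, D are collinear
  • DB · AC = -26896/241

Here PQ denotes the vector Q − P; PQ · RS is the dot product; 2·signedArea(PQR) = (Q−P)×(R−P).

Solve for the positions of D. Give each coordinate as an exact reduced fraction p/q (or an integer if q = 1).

1. D_x = -291/241  [E, B, D are collinear ∩ AD ⟂ EB]
2. D_y = -1138/241  [E, B, D are collinear ∩ AD ⟂ EB]
   → D = (-291/241, -1138/241)

D = (-291/241, -1138/241)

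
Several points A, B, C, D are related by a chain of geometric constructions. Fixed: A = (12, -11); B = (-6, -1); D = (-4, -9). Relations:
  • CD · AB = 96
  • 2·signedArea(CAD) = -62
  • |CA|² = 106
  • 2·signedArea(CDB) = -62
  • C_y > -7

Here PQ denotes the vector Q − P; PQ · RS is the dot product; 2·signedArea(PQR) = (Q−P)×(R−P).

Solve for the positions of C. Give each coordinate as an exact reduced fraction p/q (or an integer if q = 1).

1. C_x = 3  [2·signedArea(CAD) = -62 ∩ 2·signedArea(CDB) = -62]
2. C_y = -6  [2·signedArea(CAD) = -62 ∩ 2·signedArea(CDB) = -62]
   → C = (3, -6)

C = (3, -6)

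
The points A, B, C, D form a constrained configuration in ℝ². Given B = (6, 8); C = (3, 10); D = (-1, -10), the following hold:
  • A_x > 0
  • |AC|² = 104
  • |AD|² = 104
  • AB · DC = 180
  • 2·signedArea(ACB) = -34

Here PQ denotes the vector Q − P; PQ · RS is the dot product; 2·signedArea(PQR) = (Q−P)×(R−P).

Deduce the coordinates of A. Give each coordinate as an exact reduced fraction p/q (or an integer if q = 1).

1. A_x = 1  [2·signedArea(ACB) = -34 ∩ AB · DC = 180]
2. A_y = 0  [2·signedArea(ACB) = -34 ∩ AB · DC = 180]
   → A = (1, 0)

A = (1, 0)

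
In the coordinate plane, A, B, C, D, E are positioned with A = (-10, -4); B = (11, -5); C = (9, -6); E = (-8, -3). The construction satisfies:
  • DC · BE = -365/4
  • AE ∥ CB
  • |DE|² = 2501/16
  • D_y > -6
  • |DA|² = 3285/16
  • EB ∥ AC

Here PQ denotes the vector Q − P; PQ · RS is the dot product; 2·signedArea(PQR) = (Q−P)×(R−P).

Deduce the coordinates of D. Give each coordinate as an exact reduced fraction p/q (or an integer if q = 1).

1. D_x = 17/4  [line 19·x + -2·y + -367/4 = 0 ∩ |DA|² = 3285/16]
2. D_y = -11/2  [line 19·x + -2·y + -367/4 = 0 ∩ |DA|² = 3285/16]
   → D = (17/4, -11/2)

D = (17/4, -11/2)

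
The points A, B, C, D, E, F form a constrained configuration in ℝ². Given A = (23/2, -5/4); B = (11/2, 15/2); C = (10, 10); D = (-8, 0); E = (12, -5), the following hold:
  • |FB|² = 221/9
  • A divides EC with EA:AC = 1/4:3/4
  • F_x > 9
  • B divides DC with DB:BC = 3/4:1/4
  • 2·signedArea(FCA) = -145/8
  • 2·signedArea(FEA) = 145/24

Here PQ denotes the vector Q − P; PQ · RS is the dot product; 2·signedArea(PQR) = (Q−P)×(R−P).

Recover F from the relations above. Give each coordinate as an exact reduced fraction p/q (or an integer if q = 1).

F = (55/6, 25/6)

1. F_x = 55/6  [line 45/4·x + 3/2·y + -875/8 = 0 ∩ |FB|² = 221/9]
2. F_y = 25/6  [line 45/4·x + 3/2·y + -875/8 = 0 ∩ |FB|² = 221/9]
   → F = (55/6, 25/6)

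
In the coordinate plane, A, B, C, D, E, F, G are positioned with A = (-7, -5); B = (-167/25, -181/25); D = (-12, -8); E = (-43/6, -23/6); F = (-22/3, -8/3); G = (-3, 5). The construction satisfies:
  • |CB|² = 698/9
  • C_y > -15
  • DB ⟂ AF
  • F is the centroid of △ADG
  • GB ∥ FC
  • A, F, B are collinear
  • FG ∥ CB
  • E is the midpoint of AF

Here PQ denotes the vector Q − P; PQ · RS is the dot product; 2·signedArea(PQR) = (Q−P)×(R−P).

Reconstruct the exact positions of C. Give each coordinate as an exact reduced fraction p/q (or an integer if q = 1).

C = (-826/75, -1118/75)

1. C_x = -826/75  [FG ∥ CB ∩ GB ∥ FC]
2. C_y = -1118/75  [FG ∥ CB ∩ GB ∥ FC]
   → C = (-826/75, -1118/75)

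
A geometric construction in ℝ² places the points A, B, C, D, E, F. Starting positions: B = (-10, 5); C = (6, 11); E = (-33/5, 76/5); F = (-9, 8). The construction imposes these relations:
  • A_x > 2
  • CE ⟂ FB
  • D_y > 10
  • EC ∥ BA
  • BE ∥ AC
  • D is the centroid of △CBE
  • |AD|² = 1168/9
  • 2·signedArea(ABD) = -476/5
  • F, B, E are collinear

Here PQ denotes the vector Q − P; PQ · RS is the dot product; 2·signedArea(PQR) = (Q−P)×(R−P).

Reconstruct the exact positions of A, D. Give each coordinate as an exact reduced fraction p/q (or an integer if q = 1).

A = (13/5, 4/5)
D = (-53/15, 52/5)

1. A_x = 13/5  [BE ∥ AC ∩ EC ∥ BA]
2. A_y = 4/5  [BE ∥ AC ∩ EC ∥ BA]
   → A = (13/5, 4/5)
3. D_x = -53/15  [D is the centroid of △CBE]
4. D_y = 52/5  [D is the centroid of △CBE]
   → D = (-53/15, 52/5)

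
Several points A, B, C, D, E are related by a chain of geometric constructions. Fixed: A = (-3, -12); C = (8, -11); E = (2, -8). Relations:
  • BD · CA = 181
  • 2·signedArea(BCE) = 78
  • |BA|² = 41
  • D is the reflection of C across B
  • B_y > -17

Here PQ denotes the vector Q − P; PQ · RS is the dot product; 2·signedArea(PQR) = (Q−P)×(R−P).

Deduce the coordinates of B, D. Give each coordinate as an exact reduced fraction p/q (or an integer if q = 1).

1. B_x = -8  [line -3·x + -6·y + -120 = 0 ∩ |BA|² = 41]
2. B_y = -16  [line -3·x + -6·y + -120 = 0 ∩ |BA|² = 41]
   → B = (-8, -16)
3. D_x = -24  [BD · CA = 181 ∩ D is the reflection of C across B]
4. D_y = -21  [BD · CA = 181 ∩ D is the reflection of C across B]
   → D = (-24, -21)

B = (-8, -16)
D = (-24, -21)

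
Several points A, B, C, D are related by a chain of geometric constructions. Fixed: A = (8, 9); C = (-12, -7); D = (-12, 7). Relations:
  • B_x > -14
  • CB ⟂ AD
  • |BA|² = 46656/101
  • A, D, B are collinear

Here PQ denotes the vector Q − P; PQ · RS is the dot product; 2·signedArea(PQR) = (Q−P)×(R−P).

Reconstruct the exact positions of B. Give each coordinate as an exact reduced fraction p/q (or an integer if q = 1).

1. B_x = -1352/101  [A, D, B are collinear ∩ CB ⟂ AD]
2. B_y = 693/101  [A, D, B are collinear ∩ CB ⟂ AD]
   → B = (-1352/101, 693/101)

B = (-1352/101, 693/101)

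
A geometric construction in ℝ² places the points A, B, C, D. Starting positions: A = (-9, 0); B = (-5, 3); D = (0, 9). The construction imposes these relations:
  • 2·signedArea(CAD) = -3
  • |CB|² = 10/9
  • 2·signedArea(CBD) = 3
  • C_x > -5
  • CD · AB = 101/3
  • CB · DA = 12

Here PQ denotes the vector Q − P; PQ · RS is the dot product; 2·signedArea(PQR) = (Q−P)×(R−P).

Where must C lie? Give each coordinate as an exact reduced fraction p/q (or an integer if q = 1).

1. C_x = -14/3  [CB · DA = 12 ∩ 2·signedArea(CBD) = 3]
2. C_y = 4  [CB · DA = 12 ∩ 2·signedArea(CBD) = 3]
   → C = (-14/3, 4)

C = (-14/3, 4)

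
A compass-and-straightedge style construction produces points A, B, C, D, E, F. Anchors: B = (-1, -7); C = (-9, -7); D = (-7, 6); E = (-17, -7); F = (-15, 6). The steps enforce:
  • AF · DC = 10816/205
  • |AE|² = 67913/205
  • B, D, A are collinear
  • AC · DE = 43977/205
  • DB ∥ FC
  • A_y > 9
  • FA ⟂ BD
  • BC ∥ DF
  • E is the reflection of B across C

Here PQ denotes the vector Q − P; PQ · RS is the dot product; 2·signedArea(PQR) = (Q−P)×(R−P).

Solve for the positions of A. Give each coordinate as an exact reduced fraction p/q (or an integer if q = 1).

A = (-1723/205, 1854/205)

1. A_x = -1723/205  [B, D, A are collinear ∩ FA ⟂ BD]
2. A_y = 1854/205  [B, D, A are collinear ∩ FA ⟂ BD]
   → A = (-1723/205, 1854/205)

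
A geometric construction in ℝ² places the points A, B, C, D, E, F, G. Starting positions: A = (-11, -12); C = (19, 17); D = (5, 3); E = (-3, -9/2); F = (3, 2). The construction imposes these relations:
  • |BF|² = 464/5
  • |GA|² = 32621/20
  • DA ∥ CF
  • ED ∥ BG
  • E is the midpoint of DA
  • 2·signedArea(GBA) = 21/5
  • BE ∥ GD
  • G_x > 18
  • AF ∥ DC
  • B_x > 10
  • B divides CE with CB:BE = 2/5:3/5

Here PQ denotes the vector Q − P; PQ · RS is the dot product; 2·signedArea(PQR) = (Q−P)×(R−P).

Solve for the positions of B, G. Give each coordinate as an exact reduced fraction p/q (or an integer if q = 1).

B = (51/5, 42/5)
G = (91/5, 159/10)

1. B_x = 51/5  [B divides CE with CB:BE = 2/5:3/5]
2. B_y = 42/5  [B divides CE with CB:BE = 2/5:3/5]
   → B = (51/5, 42/5)
3. G_x = 91/5  [BE ∥ GD ∩ ED ∥ BG]
4. G_y = 159/10  [BE ∥ GD ∩ ED ∥ BG]
   → G = (91/5, 159/10)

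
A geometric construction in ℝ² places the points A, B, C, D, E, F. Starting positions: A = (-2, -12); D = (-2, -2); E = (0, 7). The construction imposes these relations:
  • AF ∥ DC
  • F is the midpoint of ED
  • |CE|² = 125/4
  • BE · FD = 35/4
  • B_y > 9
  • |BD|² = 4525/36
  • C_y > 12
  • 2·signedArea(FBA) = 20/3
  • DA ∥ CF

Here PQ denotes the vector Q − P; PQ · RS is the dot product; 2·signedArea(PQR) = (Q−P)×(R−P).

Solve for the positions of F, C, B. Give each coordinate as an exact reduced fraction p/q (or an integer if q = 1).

B = (-1, 55/6)
C = (-1, 25/2)
F = (-1, 5/2)

1. F_x = -1  [F is the midpoint of ED]
2. F_y = 5/2  [F is the midpoint of ED]
   → F = (-1, 5/2)
3. C_x = -1  [DA ∥ CF ∩ AF ∥ DC]
4. C_y = 25/2  [DA ∥ CF ∩ AF ∥ DC]
   → C = (-1, 25/2)
5. B_x = -1  [BE · FD = 35/4 ∩ 2·signedArea(FBA) = 20/3]
6. B_y = 55/6  [BE · FD = 35/4 ∩ 2·signedArea(FBA) = 20/3]
   → B = (-1, 55/6)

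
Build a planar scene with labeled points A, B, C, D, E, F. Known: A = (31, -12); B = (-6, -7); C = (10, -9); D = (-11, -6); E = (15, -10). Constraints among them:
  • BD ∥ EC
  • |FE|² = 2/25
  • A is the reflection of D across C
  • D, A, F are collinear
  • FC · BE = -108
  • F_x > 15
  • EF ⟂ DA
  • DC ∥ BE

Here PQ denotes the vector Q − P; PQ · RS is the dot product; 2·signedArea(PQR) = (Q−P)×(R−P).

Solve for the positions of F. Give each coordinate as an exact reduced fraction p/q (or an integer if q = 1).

1. F_x = 376/25  [D, A, F are collinear ∩ EF ⟂ DA]
2. F_y = -243/25  [D, A, F are collinear ∩ EF ⟂ DA]
   → F = (376/25, -243/25)

F = (376/25, -243/25)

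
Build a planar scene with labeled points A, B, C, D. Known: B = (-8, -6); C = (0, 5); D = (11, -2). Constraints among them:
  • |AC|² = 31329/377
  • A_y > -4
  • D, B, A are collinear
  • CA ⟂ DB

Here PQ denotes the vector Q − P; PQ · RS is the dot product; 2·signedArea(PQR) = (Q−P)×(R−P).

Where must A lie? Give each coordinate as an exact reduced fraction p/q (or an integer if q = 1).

A = (708/377, -1478/377)

1. A_x = 708/377  [D, B, A are collinear ∩ CA ⟂ DB]
2. A_y = -1478/377  [D, B, A are collinear ∩ CA ⟂ DB]
   → A = (708/377, -1478/377)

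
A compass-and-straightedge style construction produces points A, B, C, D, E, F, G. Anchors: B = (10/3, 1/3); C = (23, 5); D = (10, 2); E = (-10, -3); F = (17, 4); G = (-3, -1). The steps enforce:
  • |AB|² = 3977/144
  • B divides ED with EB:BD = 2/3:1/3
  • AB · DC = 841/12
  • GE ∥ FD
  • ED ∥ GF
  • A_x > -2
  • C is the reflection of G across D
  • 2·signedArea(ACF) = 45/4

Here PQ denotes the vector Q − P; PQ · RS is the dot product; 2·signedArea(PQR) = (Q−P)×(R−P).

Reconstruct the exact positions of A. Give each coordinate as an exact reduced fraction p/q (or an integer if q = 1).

A = (-7/4, -1)

1. A_x = -7/4  [2·signedArea(ACF) = 45/4 ∩ AB · DC = 841/12]
2. A_y = -1  [2·signedArea(ACF) = 45/4 ∩ AB · DC = 841/12]
   → A = (-7/4, -1)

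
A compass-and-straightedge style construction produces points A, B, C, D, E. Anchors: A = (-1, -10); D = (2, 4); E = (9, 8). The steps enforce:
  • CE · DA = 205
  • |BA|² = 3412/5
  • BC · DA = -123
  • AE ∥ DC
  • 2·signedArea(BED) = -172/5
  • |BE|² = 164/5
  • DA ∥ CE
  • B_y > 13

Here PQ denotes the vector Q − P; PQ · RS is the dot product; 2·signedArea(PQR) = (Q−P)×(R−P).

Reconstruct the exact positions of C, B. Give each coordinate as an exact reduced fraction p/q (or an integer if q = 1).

1. C_x = 12  [DA ∥ CE ∩ AE ∥ DC]
2. C_y = 22  [DA ∥ CE ∩ AE ∥ DC]
   → C = (12, 22)
3. B_x = 51/5  [2·signedArea(BED) = -172/5 ∩ BC · DA = -123]
4. B_y = 68/5  [2·signedArea(BED) = -172/5 ∩ BC · DA = -123]
   → B = (51/5, 68/5)

B = (51/5, 68/5)
C = (12, 22)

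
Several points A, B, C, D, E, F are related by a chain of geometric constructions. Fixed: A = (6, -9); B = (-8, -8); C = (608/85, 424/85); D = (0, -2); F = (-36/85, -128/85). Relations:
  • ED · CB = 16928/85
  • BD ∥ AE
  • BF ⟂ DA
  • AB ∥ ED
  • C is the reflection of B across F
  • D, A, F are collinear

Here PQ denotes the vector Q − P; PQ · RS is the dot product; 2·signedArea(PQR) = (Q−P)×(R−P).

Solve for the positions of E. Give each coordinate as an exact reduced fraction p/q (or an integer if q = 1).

E = (14, -3)

1. E_x = 14  [AB ∥ ED ∩ BD ∥ AE]
2. E_y = -3  [AB ∥ ED ∩ BD ∥ AE]
   → E = (14, -3)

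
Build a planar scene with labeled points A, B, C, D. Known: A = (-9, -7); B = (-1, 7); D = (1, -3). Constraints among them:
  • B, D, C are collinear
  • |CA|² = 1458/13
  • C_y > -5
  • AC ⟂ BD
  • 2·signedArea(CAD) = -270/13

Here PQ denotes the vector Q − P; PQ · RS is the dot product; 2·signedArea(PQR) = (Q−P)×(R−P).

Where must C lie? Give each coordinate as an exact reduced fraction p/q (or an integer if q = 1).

1. C_x = 18/13  [B, D, C are collinear ∩ AC ⟂ BD]
2. C_y = -64/13  [B, D, C are collinear ∩ AC ⟂ BD]
   → C = (18/13, -64/13)

C = (18/13, -64/13)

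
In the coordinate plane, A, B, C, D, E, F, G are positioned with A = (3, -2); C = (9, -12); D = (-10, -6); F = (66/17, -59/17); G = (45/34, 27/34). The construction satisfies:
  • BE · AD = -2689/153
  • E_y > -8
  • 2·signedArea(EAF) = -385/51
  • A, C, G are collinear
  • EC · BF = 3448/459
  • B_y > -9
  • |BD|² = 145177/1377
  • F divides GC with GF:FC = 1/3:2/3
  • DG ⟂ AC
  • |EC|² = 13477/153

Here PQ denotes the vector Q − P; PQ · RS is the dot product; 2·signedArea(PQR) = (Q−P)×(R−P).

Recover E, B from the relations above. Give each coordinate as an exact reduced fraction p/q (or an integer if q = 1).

1. E_x = 49/51  [line 25/17·x + 15/17·y + 250/51 = 0 ∩ |EC|² = 13477/153]
2. E_y = -365/51  [line 25/17·x + 15/17·y + 250/51 = 0 ∩ |EC|² = 13477/153]
   → E = (49/51, -365/51)
3. B_x = -2/153  [BE · AD = -2689/153 ∩ EC · BF = 3448/459]
4. B_y = -1283/153  [BE · AD = -2689/153 ∩ EC · BF = 3448/459]
   → B = (-2/153, -1283/153)

B = (-2/153, -1283/153)
E = (49/51, -365/51)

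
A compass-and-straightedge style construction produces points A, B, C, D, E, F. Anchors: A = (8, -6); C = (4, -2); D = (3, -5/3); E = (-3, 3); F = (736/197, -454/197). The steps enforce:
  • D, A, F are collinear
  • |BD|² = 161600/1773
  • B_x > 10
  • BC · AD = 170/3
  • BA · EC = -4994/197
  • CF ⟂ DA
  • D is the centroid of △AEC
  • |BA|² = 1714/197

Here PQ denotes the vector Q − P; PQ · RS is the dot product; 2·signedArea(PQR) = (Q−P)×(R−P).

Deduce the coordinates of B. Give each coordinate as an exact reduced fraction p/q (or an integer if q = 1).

1. B_x = 2063/197  [BA · EC = -4994/197 ∩ BC · AD = 170/3]
2. B_y = -1499/197  [BA · EC = -4994/197 ∩ BC · AD = 170/3]
   → B = (2063/197, -1499/197)

B = (2063/197, -1499/197)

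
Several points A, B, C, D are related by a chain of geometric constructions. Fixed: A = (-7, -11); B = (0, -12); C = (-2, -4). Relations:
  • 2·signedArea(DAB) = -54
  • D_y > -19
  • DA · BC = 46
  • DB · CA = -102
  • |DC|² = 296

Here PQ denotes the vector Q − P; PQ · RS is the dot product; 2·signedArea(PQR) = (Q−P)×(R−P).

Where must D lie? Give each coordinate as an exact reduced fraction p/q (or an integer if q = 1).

D = (-12, -18)

1. D_x = -12  [2·signedArea(DAB) = -54 ∩ DB · CA = -102]
2. D_y = -18  [2·signedArea(DAB) = -54 ∩ DB · CA = -102]
   → D = (-12, -18)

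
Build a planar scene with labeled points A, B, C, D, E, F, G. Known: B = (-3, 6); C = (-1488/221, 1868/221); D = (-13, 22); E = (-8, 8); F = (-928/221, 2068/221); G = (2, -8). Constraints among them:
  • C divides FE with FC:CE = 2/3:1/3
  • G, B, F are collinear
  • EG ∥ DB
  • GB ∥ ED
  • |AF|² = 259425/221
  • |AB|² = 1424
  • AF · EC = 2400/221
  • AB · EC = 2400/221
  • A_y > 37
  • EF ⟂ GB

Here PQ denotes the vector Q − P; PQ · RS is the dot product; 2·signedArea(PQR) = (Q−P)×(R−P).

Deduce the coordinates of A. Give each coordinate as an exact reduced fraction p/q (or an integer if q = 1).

1. A_x = -23  [line -280/221·x + -100/221·y + -2640/221 = 0 ∩ |AB|² = 1424]
2. A_y = 38  [line -280/221·x + -100/221·y + -2640/221 = 0 ∩ |AB|² = 1424]
   → A = (-23, 38)

A = (-23, 38)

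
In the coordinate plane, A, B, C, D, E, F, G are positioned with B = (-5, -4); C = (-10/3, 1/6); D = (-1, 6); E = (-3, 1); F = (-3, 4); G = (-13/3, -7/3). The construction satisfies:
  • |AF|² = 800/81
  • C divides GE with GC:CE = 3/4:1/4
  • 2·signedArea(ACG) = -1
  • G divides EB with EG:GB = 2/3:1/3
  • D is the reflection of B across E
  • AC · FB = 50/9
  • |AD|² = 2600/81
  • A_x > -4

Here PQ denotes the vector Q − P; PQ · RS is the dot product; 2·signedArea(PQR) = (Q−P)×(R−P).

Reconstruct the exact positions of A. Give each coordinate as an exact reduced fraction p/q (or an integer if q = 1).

A = (-31/9, 8/9)

1. A_x = -31/9  [2·signedArea(ACG) = -1 ∩ AC · FB = 50/9]
2. A_y = 8/9  [2·signedArea(ACG) = -1 ∩ AC · FB = 50/9]
   → A = (-31/9, 8/9)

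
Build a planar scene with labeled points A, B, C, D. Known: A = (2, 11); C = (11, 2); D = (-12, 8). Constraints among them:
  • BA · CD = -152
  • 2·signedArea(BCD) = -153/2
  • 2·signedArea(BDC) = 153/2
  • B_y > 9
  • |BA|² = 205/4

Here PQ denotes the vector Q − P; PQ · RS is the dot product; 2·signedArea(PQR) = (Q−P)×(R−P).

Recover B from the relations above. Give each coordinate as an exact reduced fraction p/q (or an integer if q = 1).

1. B_x = -5  [2·signedArea(BCD) = -153/2 ∩ BA · CD = -152]
2. B_y = 19/2  [2·signedArea(BCD) = -153/2 ∩ BA · CD = -152]
   → B = (-5, 19/2)

B = (-5, 19/2)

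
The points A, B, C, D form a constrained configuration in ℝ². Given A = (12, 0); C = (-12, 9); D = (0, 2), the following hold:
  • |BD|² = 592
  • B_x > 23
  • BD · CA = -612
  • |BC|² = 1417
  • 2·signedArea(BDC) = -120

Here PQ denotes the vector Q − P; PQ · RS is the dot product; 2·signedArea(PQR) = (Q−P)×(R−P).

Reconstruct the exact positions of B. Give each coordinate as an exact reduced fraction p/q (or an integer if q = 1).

B = (24, -2)

1. B_x = 24  [2·signedArea(BDC) = -120 ∩ BD · CA = -612]
2. B_y = -2  [2·signedArea(BDC) = -120 ∩ BD · CA = -612]
   → B = (24, -2)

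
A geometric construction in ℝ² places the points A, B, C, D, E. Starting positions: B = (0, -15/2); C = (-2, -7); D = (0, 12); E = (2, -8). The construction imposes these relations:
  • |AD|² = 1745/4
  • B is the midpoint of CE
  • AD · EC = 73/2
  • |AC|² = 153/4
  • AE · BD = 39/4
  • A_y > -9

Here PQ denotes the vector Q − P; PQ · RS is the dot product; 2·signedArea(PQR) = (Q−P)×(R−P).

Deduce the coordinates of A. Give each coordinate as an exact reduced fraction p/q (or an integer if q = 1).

1. A_x = 4  [AD · EC = 73/2 ∩ AE · BD = 39/4]
2. A_y = -17/2  [AD · EC = 73/2 ∩ AE · BD = 39/4]
   → A = (4, -17/2)

A = (4, -17/2)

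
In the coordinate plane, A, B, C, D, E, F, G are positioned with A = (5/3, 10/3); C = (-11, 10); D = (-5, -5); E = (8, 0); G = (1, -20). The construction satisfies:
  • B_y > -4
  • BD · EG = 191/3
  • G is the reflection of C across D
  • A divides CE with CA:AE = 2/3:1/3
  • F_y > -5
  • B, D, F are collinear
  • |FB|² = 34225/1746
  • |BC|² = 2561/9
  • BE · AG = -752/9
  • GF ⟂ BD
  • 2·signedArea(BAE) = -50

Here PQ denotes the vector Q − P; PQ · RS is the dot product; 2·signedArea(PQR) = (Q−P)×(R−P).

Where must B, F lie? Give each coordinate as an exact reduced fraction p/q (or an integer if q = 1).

B = (-2/3, -10/3)
F = (-931/194, -955/194)

1. B_x = -2/3  [BE · AG = -752/9 ∩ 2·signedArea(BAE) = -50]
2. B_y = -10/3  [BE · AG = -752/9 ∩ 2·signedArea(BAE) = -50]
   → B = (-2/3, -10/3)
3. F_x = -931/194  [B, D, F are collinear ∩ GF ⟂ BD]
4. F_y = -955/194  [B, D, F are collinear ∩ GF ⟂ BD]
   → F = (-931/194, -955/194)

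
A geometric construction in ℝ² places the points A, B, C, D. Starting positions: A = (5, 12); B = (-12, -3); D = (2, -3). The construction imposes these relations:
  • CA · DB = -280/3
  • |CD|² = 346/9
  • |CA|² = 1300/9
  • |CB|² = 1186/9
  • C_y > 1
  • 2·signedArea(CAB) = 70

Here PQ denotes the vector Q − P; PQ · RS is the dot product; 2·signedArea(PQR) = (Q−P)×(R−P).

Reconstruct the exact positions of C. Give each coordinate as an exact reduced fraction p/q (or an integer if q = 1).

1. C_x = -5/3  [2·signedArea(CAB) = 70 ∩ CA · DB = -280/3]
2. C_y = 2  [2·signedArea(CAB) = 70 ∩ CA · DB = -280/3]
   → C = (-5/3, 2)

C = (-5/3, 2)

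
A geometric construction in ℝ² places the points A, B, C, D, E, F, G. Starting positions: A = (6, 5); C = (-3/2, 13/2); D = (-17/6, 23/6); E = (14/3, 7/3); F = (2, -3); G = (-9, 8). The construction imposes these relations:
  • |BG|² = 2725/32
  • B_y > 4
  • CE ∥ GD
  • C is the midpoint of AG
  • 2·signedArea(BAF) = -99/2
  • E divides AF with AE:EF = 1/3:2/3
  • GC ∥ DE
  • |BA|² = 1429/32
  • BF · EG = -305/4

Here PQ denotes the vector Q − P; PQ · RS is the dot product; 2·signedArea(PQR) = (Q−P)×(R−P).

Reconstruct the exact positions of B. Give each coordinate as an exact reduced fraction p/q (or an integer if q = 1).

B = (-5/8, 33/8)

1. B_x = -5/8  [2·signedArea(BAF) = -99/2 ∩ BF · EG = -305/4]
2. B_y = 33/8  [2·signedArea(BAF) = -99/2 ∩ BF · EG = -305/4]
   → B = (-5/8, 33/8)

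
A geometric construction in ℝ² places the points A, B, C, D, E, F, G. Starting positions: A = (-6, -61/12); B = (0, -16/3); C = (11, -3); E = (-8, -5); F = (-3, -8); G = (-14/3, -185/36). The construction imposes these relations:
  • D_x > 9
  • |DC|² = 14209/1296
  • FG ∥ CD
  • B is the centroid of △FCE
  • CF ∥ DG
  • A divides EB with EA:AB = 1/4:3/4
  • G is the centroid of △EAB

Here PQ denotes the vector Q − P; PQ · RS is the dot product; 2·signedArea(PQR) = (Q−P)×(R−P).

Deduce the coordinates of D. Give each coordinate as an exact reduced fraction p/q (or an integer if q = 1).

D = (28/3, -5/36)

1. D_x = 28/3  [CF ∥ DG ∩ FG ∥ CD]
2. D_y = -5/36  [CF ∥ DG ∩ FG ∥ CD]
   → D = (28/3, -5/36)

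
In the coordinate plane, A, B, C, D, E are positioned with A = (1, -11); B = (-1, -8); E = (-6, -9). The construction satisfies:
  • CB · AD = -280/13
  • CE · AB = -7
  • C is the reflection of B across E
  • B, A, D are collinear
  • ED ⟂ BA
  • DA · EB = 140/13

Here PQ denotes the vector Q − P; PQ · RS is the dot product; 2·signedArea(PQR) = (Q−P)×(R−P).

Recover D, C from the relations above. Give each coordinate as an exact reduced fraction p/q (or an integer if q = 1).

1. D_x = -27/13  [B, A, D are collinear ∩ ED ⟂ BA]
2. D_y = -83/13  [B, A, D are collinear ∩ ED ⟂ BA]
   → D = (-27/13, -83/13)
3. C_x = -11  [C is the reflection of B across E]
4. C_y = -10  [C is the reflection of B across E]
   → C = (-11, -10)

C = (-11, -10)
D = (-27/13, -83/13)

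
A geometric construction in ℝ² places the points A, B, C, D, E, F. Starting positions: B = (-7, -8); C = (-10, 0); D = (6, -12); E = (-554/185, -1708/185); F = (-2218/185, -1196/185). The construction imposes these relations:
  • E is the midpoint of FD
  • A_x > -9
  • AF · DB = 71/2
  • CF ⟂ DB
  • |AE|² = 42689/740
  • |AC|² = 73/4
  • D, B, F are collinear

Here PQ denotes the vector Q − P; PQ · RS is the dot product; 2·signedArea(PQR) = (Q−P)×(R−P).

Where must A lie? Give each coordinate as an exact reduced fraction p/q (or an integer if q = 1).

A = (-17/2, -4)

1. A_x = -17/2  [line 13·x + -4·y + 189/2 = 0 ∩ |AE|² = 42689/740]
2. A_y = -4  [line 13·x + -4·y + 189/2 = 0 ∩ |AE|² = 42689/740]
   → A = (-17/2, -4)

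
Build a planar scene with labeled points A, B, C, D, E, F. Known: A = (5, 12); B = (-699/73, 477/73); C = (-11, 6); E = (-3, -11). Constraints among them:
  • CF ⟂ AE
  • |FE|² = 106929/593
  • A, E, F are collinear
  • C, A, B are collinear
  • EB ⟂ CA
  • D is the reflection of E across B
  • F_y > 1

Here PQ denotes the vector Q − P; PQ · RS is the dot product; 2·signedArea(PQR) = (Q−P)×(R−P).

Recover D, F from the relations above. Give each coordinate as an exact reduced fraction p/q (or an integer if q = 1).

D = (-1179/73, 1757/73)
F = (837/593, 998/593)

1. D_x = -1179/73  [D is the reflection of E across B]
2. D_y = 1757/73  [D is the reflection of E across B]
   → D = (-1179/73, 1757/73)
3. F_x = 837/593  [A, E, F are collinear ∩ CF ⟂ AE]
4. F_y = 998/593  [A, E, F are collinear ∩ CF ⟂ AE]
   → F = (837/593, 998/593)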